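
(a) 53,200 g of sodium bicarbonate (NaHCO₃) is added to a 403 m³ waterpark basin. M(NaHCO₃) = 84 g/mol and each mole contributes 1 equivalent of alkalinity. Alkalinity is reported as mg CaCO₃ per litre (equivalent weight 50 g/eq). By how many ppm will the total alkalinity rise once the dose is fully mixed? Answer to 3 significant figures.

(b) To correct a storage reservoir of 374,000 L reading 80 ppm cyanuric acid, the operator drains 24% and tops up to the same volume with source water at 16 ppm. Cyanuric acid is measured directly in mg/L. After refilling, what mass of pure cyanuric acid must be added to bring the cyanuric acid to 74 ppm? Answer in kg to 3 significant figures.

(a) 78.6 ppm; (b) 3.50 kg

(a) Volume: 403 m³ = 403,000 L.
(a) Moles of NaHCO₃: 53,200 g ÷ 84 g/mol = 633.3 mol → 633.3 eq of alkalinity.
(a) As CaCO₃: 633.3 eq × 50 g/eq = 31,670 g.
(a) Rise: 31,670 g / 403,000 L × 1000 = 78.58 mg/L.

(b) After draining 24% and refilling: 80 × 0.76 + 16 × 0.24 = 64.64 ppm.
(b) Deficit to target: 74 − 64.64 = 9.36 mg/L.
(b) Mass: 9.36 mg/L × 374,000 L = 3501 g cyanuric acid.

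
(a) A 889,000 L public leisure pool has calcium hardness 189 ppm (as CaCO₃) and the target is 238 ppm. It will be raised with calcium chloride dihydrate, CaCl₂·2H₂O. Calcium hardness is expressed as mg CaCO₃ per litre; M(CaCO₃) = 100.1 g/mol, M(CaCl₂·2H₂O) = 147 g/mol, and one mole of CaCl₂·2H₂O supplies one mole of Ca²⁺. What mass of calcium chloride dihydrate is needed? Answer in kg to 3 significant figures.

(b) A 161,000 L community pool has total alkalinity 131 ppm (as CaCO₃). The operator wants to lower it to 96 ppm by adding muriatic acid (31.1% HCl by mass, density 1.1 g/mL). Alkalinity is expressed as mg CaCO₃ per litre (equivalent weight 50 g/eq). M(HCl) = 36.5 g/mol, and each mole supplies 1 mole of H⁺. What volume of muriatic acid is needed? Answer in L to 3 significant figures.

(a) 64.0 kg; (b) 12.0 L

(a) Hardness to add: (238 − 189) = 49 mg/L as CaCO₃ × 889,000 L = 43,560 g as CaCO₃.
(a) Moles of Ca²⁺ (1 mol Ca²⁺ ≡ 1 mol CaCO₃): 43,560 / 100.1 g/mol = 435.2 mol.
(a) Mass of CaCl₂·2H₂O: 435.2 × 147 = 63,970 g.

(b) Alkalinity to neutralize: (131 − 96) = 35 mg/L as CaCO₃ × 161,000 L = 5635 g as CaCO₃.
(b) Equivalents of H⁺ required: 5635 ÷ 50 g/eq = 112.7 eq = 112.7 mol HCl.
(b) Mass of HCl: 112.7 × 36.5 = 4114 g.
(b) Mass of 31.1% solution: 4114 / 0.311 = 13,230 g.
(b) Volume: 13,230 g ÷ 1.1 g/mL = 12,020 mL.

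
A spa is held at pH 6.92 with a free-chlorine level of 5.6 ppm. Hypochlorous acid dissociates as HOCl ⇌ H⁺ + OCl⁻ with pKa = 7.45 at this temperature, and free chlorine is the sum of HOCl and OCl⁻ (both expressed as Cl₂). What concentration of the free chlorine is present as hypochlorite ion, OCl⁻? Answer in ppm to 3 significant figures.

1.28 ppm

[OCl⁻]/[HOCl] = 10^(pH − pKa) = 10^(6.92 − 7.45) = 10^-0.53 = 0.2951.
Fraction as HOCl = 1 / (1 + 0.2951) = 0.7721.
OCl⁻ = (1 − 0.7721) × 5.6 ppm = 1.276 ppm.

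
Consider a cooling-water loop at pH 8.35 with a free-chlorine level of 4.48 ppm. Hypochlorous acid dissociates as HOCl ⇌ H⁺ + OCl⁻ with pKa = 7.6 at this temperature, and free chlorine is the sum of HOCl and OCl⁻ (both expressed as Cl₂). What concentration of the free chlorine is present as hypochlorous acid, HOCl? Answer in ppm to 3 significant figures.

0.676 ppm

[OCl⁻]/[HOCl] = 10^(pH − pKa) = 10^(8.35 − 7.6) = 10^0.75 = 5.623.
Fraction as HOCl = 1 / (1 + 5.623) = 0.151.
HOCl = 0.151 × 4.48 ppm = 0.6764 ppm.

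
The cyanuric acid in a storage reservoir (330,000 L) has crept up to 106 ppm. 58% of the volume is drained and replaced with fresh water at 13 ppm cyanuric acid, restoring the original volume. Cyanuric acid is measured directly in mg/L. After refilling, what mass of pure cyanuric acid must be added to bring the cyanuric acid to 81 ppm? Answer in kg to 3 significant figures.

After draining 58% and refilling: 106 × 0.42 + 13 × 0.58 = 52.06 ppm.
Deficit to target: 81 − 52.06 = 28.94 mg/L.
Mass: 28.94 mg/L × 330,000 L = 9550 g cyanuric acid.

9.55 kg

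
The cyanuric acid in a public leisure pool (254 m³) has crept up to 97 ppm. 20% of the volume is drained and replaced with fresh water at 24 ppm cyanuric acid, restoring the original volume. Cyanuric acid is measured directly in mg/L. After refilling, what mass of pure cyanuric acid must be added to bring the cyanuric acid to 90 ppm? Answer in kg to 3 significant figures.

1.93 kg

Volume: 254 m³ = 254,000 L.
After draining 20% and refilling: 97 × 0.80 + 24 × 0.20 = 82.4 ppm.
Deficit to target: 90 − 82.4 = 7.6 mg/L.
Mass: 7.6 mg/L × 254,000 L = 1930 g cyanuric acid.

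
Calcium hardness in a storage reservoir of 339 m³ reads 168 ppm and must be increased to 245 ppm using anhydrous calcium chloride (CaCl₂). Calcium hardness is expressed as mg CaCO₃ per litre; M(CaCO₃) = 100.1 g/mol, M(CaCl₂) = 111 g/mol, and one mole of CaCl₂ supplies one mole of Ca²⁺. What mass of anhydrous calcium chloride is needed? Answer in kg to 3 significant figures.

28.9 kg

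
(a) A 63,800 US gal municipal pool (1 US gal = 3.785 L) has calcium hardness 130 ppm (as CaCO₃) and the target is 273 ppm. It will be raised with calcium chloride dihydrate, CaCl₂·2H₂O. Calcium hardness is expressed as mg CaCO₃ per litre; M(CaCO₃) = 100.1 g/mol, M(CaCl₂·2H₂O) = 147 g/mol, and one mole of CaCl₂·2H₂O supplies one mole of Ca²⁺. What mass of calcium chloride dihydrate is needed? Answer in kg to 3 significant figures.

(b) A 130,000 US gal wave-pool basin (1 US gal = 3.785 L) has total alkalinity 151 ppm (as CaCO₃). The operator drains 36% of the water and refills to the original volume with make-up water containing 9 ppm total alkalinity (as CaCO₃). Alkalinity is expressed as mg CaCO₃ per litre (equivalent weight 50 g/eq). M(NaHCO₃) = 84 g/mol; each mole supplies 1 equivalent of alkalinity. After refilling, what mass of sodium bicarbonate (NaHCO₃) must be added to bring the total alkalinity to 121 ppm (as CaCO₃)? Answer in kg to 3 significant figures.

(a) Volume: 63,800 US gal × 3.785 L/gal = 241,483 L.
(a) Hardness to add: (273 − 130) = 143 mg/L as CaCO₃ × 241,483 L = 34,530 g as CaCO₃.
(a) Moles of Ca²⁺ (1 mol Ca²⁺ ≡ 1 mol CaCO₃): 34,530 / 100.1 g/mol = 345 mol.
(a) Mass of CaCl₂·2H₂O: 345 × 147 = 50,710 g.

(b) Volume: 130,000 US gal × 3.785 L/gal = 492,050 L.
(b) After draining 36% and refilling: 151 × 0.64 + 9 × 0.36 = 99.88 ppm.
(b) Deficit to target: 121 − 99.88 = 21.12 mg/L.
(b) As CaCO₃: 21.12 mg/L × 492,050 L = 10,390 g; ÷ 50 g/eq ÷ 1 = 207.8 mol NaHCO₃.
(b) Mass: 207.8 × 84 = 17,460 g.

(a) 50.7 kg; (b) 17.5 kg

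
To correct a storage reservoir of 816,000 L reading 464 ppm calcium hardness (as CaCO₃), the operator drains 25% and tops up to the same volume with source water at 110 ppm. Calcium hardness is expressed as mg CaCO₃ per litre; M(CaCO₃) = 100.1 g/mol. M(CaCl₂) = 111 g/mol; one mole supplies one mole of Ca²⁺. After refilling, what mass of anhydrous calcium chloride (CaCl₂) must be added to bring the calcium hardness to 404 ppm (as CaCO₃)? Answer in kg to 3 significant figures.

After draining 25% and refilling: 464 × 0.75 + 110 × 0.25 = 375.5 ppm.
Deficit to target: 404 − 375.5 = 28.5 mg/L.
As CaCO₃: 28.5 mg/L × 816,000 L = 23,260 g; ÷ 100.1 = 232.3 mol Ca²⁺.
Mass: 232.3 × 111 = 25,790 g.

25.8 kg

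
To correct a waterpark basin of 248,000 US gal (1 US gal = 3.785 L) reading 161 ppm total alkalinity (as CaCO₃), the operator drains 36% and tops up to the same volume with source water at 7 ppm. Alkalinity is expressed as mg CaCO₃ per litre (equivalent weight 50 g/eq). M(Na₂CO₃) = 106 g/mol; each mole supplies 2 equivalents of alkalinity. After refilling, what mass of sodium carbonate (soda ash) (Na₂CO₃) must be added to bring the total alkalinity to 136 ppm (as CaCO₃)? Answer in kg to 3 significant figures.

30.3 kg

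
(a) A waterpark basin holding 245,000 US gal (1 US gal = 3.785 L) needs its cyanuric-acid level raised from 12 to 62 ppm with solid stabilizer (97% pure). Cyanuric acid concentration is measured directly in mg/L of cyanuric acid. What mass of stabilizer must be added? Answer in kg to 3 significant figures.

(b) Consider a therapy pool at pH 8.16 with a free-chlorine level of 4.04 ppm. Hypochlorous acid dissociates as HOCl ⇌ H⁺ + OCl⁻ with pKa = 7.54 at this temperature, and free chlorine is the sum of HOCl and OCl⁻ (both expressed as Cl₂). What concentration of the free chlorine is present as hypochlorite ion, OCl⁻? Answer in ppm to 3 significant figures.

(a) Volume: 245,000 US gal × 3.785 L/gal = 927,325 L.
(a) CYA to add: (62 − 12) = 50 mg/L × 927,325 L = 46,370 g cyanuric acid.
(a) At 97% purity: 46,370 / 0.97 = 47,800 g product.

(b) [OCl⁻]/[HOCl] = 10^(pH − pKa) = 10^(8.16 − 7.54) = 10^0.62 = 4.169.
(b) Fraction as HOCl = 1 / (1 + 4.169) = 0.1935.
(b) OCl⁻ = (1 − 0.1935) × 4.04 ppm = 3.258 ppm.

(a) 47.8 kg; (b) 3.26 ppm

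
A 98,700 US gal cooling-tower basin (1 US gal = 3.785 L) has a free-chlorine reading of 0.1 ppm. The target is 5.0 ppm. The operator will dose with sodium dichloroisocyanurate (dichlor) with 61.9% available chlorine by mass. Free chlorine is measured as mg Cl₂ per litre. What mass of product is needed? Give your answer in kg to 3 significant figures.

Volume: 98,700 US gal × 3.785 L/gal = 373,580 L.
Chlorine deficit: 5.0 − 0.1 = 4.9 ppm = 4.9 mg/L as Cl₂.
Cl₂ equivalent needed: 4.9 mg/L × 373,580 L = 1,831,000 mg = 1831 g.
Product at 61.9% available chlorine: 1831 / 0.619 = 2957 g.

2.96 kg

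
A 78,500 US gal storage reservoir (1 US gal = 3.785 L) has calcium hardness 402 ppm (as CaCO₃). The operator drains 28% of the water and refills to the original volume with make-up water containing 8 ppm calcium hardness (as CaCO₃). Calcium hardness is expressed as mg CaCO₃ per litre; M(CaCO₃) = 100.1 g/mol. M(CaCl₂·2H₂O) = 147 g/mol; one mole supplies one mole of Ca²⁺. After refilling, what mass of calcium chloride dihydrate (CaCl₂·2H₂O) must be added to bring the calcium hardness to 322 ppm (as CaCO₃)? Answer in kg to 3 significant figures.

13.2 kg

Volume: 78,500 US gal × 3.785 L/gal = 297,122 L.
After draining 28% and refilling: 402 × 0.72 + 8 × 0.28 = 291.68 ppm.
Deficit to target: 322 − 291.68 = 30.32 mg/L.
As CaCO₃: 30.32 mg/L × 297,122 L = 9009 g; ÷ 100.1 = 90 mol Ca²⁺.
Mass: 90 × 147 = 13,230 g.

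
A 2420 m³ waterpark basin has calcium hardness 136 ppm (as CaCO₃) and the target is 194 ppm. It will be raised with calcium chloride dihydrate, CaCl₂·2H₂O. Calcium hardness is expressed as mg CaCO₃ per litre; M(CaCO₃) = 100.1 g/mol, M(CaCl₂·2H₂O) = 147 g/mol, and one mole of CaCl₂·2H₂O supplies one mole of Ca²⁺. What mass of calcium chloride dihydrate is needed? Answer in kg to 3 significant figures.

Volume: 2420 m³ = 2,420,000 L.
Hardness to add: (194 − 136) = 58 mg/L as CaCO₃ × 2,420,000 L = 140,400 g as CaCO₃.
Moles of Ca²⁺ (1 mol Ca²⁺ ≡ 1 mol CaCO₃): 140,400 / 100.1 g/mol = 1402 mol.
Mass of CaCl₂·2H₂O: 1402 × 147 = 206,100 g.

206 kg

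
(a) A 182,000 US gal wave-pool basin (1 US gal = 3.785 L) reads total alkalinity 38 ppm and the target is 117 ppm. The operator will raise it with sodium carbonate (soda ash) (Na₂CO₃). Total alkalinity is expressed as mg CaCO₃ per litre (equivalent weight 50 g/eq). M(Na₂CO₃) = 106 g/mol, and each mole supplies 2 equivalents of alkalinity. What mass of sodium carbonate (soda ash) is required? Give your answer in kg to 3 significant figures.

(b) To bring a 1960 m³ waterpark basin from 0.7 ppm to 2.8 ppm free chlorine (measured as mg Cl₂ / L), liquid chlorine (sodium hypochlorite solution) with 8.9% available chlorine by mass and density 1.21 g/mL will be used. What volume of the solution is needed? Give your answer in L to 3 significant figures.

(a) Volume: 182,000 US gal × 3.785 L/gal = 688,870 L.
(a) Alkalinity to add: (117 − 38) = 79 mg/L as CaCO₃ × 688,870 L = 54,420 g as CaCO₃.
(a) Equivalents: 54,420 g ÷ 50 g/eq = 1088 eq.
(a) Each mole of Na₂CO₃ supplies 2 eq, so 1088 / 2 = 544.2 mol.
(a) Mass: 544.2 mol × 106 g/mol = 57,690 g.

(b) Volume: 1960 m³ = 1,960,000 L.
(b) Chlorine deficit: 2.8 − 0.7 = 2.1 ppm = 2.1 mg/L as Cl₂.
(b) Cl₂ equivalent needed: 2.1 mg/L × 1,960,000 L = 4,116,000 mg = 4116 g.
(b) Product at 8.9% available chlorine: 4116 / 0.089 = 46,250 g.
(b) Volume at density 1.21 g/mL: 46,250 g ÷ 1.21 g/mL = 38,220 mL.

(a) 57.7 kg; (b) 38.2 L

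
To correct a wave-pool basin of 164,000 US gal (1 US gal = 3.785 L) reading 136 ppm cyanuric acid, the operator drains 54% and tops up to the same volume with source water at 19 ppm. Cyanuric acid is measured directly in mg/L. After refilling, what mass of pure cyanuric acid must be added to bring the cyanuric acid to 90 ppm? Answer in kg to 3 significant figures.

10.7 kg

Volume: 164,000 US gal × 3.785 L/gal = 620,740 L.
After draining 54% and refilling: 136 × 0.46 + 19 × 0.54 = 72.82 ppm.
Deficit to target: 90 − 72.82 = 17.18 mg/L.
Mass: 17.18 mg/L × 620,740 L = 10,660 g cyanuric acid.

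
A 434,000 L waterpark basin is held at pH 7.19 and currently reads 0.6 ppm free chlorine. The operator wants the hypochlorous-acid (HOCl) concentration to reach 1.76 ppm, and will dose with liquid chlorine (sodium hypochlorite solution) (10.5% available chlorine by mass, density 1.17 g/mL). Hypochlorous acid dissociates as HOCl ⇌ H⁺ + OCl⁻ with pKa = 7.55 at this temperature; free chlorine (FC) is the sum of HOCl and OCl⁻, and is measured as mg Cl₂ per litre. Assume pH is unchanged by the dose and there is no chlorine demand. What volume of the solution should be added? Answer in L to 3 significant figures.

6.81 L

[OCl⁻]/[HOCl] = 10^(pH − pKa) = 10^(7.19 − 7.55) = 0.4365; fraction as HOCl = 1/(1 + 0.4365) = 0.6961.
Free chlorine required for 1.76 ppm HOCl: 1.76 / 0.6961 = 2.528 ppm.
FC to add: 2.528 − 0.6 = 1.928 mg/L as Cl₂.
Cl₂ equivalent: 1.928 mg/L × 434,000 L = 836.9 g.
Product at 10.5% available Cl: 836.9 / 0.105 = 7970 g.
Volume: 7970 g ÷ 1.17 g/mL = 6812 mL.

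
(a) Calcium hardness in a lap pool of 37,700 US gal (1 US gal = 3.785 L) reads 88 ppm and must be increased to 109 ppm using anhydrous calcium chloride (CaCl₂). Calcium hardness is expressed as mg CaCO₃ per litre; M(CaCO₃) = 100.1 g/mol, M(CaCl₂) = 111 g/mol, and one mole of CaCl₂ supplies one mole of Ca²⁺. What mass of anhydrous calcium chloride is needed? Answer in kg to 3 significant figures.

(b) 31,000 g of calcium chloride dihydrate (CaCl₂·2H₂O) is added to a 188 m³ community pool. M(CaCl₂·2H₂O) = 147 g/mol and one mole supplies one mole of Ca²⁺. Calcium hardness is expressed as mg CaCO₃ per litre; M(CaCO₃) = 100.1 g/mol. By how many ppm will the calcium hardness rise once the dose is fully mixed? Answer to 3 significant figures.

(a) Volume: 37,700 US gal × 3.785 L/gal = 142,694 L.
(a) Hardness to add: (109 − 88) = 21 mg/L as CaCO₃ × 142,694 L = 2997 g as CaCO₃.
(a) Moles of Ca²⁺ (1 mol Ca²⁺ ≡ 1 mol CaCO₃): 2997 / 100.1 g/mol = 29.94 mol.
(a) Mass of CaCl₂: 29.94 × 111 = 3323 g.

(b) Volume: 188 m³ = 188,000 L.
(b) Moles of Ca²⁺: 31,000 g ÷ 147 g/mol = 210.9 mol.
(b) As CaCO₃: 210.9 mol × 100.1 g/mol = 21,110 g.
(b) Rise: 21,110 g / 188,000 L × 1000 = 112.3 mg/L.

(a) 3.32 kg; (b) 112 ppm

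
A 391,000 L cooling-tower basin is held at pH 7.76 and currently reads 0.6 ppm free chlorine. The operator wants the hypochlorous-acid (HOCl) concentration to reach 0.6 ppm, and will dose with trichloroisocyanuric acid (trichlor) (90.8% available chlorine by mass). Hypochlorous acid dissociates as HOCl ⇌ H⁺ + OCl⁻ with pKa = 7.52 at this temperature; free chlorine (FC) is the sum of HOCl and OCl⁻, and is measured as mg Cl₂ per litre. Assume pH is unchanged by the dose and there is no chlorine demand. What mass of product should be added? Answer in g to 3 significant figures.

449 g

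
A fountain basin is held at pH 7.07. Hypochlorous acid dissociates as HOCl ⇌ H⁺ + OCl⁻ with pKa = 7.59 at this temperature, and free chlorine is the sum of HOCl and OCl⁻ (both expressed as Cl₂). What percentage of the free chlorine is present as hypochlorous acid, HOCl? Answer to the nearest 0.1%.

76.8%

[OCl⁻]/[HOCl] = 10^(pH − pKa) = 10^(7.07 − 7.59) = 10^-0.52 = 0.302.
Fraction as HOCl = 1 / (1 + 0.302) = 0.7681.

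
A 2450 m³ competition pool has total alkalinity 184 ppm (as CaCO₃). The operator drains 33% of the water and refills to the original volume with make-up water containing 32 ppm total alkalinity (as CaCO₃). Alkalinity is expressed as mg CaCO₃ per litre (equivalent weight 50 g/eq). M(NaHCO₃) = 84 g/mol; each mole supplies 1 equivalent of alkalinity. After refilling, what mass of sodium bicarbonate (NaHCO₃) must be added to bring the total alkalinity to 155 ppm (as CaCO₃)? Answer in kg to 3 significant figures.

87.1 kg

Volume: 2450 m³ = 2,450,000 L.
After draining 33% and refilling: 184 × 0.67 + 32 × 0.33 = 133.84 ppm.
Deficit to target: 155 − 133.84 = 21.16 mg/L.
As CaCO₃: 21.16 mg/L × 2,450,000 L = 51,840 g; ÷ 50 g/eq ÷ 1 = 1037 mol NaHCO₃.
Mass: 1037 × 84 = 87,090 g.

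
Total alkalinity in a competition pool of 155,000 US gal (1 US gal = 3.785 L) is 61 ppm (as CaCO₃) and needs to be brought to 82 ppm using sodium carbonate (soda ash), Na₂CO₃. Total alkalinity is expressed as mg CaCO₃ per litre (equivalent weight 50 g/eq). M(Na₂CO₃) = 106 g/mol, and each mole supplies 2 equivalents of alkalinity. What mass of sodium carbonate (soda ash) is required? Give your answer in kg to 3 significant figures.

13.1 kg

Volume: 155,000 US gal × 3.785 L/gal = 586,675 L.
Alkalinity to add: (82 − 61) = 21 mg/L as CaCO₃ × 586,675 L = 12,320 g as CaCO₃.
Equivalents: 12,320 g ÷ 50 g/eq = 246.4 eq.
Each mole of Na₂CO₃ supplies 2 eq, so 246.4 / 2 = 123.2 mol.
Mass: 123.2 mol × 106 g/mol = 13,060 g.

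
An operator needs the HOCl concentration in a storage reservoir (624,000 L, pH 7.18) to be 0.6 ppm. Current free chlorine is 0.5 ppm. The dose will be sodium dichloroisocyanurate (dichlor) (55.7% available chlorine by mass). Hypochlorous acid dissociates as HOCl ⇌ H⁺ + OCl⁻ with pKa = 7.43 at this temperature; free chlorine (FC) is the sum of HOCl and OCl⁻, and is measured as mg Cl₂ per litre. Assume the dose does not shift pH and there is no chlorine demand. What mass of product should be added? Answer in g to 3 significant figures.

[OCl⁻]/[HOCl] = 10^(pH − pKa) = 10^(7.18 − 7.43) = 0.5623; fraction as HOCl = 1/(1 + 0.5623) = 0.6401.
Free chlorine required for 0.6 ppm HOCl: 0.6 / 0.6401 = 0.9374 ppm.
FC to add: 0.9374 − 0.5 = 0.4374 mg/L as Cl₂.
Cl₂ equivalent: 0.4374 mg/L × 624,000 L = 272.9 g.
Product at 55.7% available Cl: 272.9 / 0.557 = 490 g.

490 g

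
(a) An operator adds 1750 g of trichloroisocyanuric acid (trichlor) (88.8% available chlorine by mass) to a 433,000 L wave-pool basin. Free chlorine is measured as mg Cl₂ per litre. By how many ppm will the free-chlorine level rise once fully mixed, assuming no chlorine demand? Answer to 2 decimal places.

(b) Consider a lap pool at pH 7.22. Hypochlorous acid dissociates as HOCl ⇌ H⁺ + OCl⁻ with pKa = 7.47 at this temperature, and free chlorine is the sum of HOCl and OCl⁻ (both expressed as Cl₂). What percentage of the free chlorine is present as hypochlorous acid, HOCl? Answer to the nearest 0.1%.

(a) Available chlorine delivered: 1750 g × 0.888 = 1554 g as Cl₂.
(a) Concentration rise: 1554 g / 433,000 L = 3.589 mg/L = 3.59 ppm.

(b) [OCl⁻]/[HOCl] = 10^(pH − pKa) = 10^(7.22 − 7.47) = 10^-0.25 = 0.5623.
(b) Fraction as HOCl = 1 / (1 + 0.5623) = 0.6401.

(a) 3.59 ppm; (b) 64.0%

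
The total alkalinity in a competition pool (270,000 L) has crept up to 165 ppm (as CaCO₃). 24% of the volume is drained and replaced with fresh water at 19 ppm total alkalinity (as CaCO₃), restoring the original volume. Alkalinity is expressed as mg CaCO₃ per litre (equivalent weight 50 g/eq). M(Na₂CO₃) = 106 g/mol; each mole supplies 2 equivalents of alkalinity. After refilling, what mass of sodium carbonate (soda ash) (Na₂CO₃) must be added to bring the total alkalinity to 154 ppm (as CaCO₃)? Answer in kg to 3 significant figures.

After draining 24% and refilling: 165 × 0.76 + 19 × 0.24 = 129.96 ppm.
Deficit to target: 154 − 129.96 = 24.04 mg/L.
As CaCO₃: 24.04 mg/L × 270,000 L = 6491 g; ÷ 50 g/eq ÷ 2 = 64.91 mol Na₂CO₃.
Mass: 64.91 × 106 = 6880 g.

6.88 kg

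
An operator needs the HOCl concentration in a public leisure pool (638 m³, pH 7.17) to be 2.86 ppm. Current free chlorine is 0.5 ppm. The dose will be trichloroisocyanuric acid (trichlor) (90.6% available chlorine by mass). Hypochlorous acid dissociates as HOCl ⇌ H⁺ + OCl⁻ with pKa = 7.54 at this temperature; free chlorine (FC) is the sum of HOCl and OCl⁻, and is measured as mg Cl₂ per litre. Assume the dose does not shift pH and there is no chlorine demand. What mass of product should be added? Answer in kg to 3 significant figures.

Volume: 638 m³ = 638,000 L.
[OCl⁻]/[HOCl] = 10^(pH − pKa) = 10^(7.17 − 7.54) = 0.4266; fraction as HOCl = 1/(1 + 0.4266) = 0.701.
Free chlorine required for 2.86 ppm HOCl: 2.86 / 0.701 = 4.08 ppm.
FC to add: 4.08 − 0.5 = 3.58 mg/L as Cl₂.
Cl₂ equivalent: 3.58 mg/L × 638,000 L = 2284 g.
Product at 90.6% available Cl: 2284 / 0.906 = 2521 g.

2.52 kg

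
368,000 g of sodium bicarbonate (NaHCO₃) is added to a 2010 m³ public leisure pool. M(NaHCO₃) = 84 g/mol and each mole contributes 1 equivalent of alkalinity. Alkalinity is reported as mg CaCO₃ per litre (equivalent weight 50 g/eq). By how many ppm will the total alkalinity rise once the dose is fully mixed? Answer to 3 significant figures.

109 ppm

Volume: 2010 m³ = 2,010,000 L.
Moles of NaHCO₃: 368,000 g ÷ 84 g/mol = 4381 mol → 4381 eq of alkalinity.
As CaCO₃: 4381 eq × 50 g/eq = 219,000 g.
Rise: 219,000 g / 2,010,000 L × 1000 = 109 mg/L.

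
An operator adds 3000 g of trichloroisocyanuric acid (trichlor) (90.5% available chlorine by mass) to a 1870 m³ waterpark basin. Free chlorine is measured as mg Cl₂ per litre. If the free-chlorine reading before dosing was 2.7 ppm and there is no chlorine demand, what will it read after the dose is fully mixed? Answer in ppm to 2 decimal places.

4.15 ppm

Volume: 1870 m³ = 1,870,000 L.
Available chlorine delivered: 3000 g × 0.905 = 2715 g as Cl₂.
Concentration rise: 2715 g / 1,870,000 L = 1.452 mg/L = 1.45 ppm.
Final FC: 2.7 + 1.45 = 4.15 ppm.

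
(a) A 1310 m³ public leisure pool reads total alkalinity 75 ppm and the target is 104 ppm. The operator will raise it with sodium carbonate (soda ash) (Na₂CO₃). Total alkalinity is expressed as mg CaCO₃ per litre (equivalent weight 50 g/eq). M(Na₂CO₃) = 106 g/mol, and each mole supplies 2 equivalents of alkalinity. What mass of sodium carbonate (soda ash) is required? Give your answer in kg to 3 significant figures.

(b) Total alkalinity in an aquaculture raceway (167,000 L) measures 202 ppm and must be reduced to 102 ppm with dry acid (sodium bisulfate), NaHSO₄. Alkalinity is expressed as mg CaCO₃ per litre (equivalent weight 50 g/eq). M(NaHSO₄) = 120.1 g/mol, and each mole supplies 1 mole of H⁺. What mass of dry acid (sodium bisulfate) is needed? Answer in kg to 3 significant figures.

(a) 40.3 kg; (b) 40.1 kg

(a) Volume: 1310 m³ = 1,310,000 L.
(a) Alkalinity to add: (104 − 75) = 29 mg/L as CaCO₃ × 1,310,000 L = 37,990 g as CaCO₃.
(a) Equivalents: 37,990 g ÷ 50 g/eq = 759.8 eq.
(a) Each mole of Na₂CO₃ supplies 2 eq, so 759.8 / 2 = 379.9 mol.
(a) Mass: 379.9 mol × 106 g/mol = 40,270 g.

(b) Alkalinity to neutralize: (202 − 102) = 100 mg/L as CaCO₃ × 167,000 L = 16,700 g as CaCO₃.
(b) Equivalents of H⁺ required: 16,700 ÷ 50 g/eq = 334 eq = 334 mol NaHSO₄.
(b) Mass of NaHSO₄: 334 × 120.1 = 40,110 g.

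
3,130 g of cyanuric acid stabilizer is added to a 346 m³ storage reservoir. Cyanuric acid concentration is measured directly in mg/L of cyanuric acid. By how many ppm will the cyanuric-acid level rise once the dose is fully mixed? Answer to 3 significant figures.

9.05 ppm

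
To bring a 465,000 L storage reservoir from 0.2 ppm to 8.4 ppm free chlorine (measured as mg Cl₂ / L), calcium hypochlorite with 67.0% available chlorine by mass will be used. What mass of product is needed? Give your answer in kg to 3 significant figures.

Chlorine deficit: 8.4 − 0.2 = 8.2 ppm = 8.2 mg/L as Cl₂.
Cl₂ equivalent needed: 8.2 mg/L × 465,000 L = 3,813,000 mg = 3813 g.
Product at 67.0% available chlorine: 3813 / 0.67 = 5691 g.

5.69 kg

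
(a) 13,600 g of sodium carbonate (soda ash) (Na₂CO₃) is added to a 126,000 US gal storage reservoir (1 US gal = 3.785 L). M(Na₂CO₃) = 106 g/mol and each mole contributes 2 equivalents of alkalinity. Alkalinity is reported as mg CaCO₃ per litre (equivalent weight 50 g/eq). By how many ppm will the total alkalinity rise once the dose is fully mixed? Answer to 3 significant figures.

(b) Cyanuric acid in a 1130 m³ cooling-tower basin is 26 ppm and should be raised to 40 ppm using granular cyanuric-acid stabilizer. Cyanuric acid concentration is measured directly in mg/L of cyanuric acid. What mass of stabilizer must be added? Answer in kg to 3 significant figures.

(a) Volume: 126,000 US gal × 3.785 L/gal = 476,910 L.
(a) Moles of Na₂CO₃: 13,600 g ÷ 106 g/mol = 128.3 mol → 256.6 eq of alkalinity.
(a) As CaCO₃: 256.6 eq × 50 g/eq = 12,830 g.
(a) Rise: 12,830 g / 476,910 L × 1000 = 26.9 mg/L.

(b) Volume: 1130 m³ = 1,130,000 L.
(b) CYA to add: (40 − 26) = 14 mg/L × 1,130,000 L = 15,820 g cyanuric acid.

(a) 26.9 ppm; (b) 15.8 kg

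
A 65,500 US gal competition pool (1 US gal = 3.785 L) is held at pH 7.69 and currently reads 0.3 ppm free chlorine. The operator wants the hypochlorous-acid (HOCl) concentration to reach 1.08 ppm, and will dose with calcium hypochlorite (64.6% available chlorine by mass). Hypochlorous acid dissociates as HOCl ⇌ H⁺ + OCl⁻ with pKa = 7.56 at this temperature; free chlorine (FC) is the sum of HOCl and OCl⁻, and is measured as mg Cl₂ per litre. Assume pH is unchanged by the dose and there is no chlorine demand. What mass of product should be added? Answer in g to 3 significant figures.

858 g

Volume: 65,500 US gal × 3.785 L/gal = 247,918 L.
[OCl⁻]/[HOCl] = 10^(pH − pKa) = 10^(7.69 − 7.56) = 1.349; fraction as HOCl = 1/(1 + 1.349) = 0.4257.
Free chlorine required for 1.08 ppm HOCl: 1.08 / 0.4257 = 2.537 ppm.
FC to add: 2.537 − 0.3 = 2.237 mg/L as Cl₂.
Cl₂ equivalent: 2.237 mg/L × 247,918 L = 554.6 g.
Product at 64.6% available Cl: 554.6 / 0.646 = 858.5 g.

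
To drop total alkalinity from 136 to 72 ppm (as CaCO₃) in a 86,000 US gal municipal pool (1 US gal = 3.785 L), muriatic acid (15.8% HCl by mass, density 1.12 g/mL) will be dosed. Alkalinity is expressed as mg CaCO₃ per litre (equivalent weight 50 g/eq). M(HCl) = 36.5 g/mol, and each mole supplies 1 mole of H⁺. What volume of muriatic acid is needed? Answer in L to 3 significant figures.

Volume: 86,000 US gal × 3.785 L/gal = 325,510 L.
Alkalinity to neutralize: (136 − 72) = 64 mg/L as CaCO₃ × 325,510 L = 20,830 g as CaCO₃.
Equivalents of H⁺ required: 20,830 ÷ 50 g/eq = 416.7 eq = 416.7 mol HCl.
Mass of HCl: 416.7 × 36.5 = 15,210 g.
Mass of 15.8% solution: 15,210 / 0.158 = 96,250 g.
Volume: 96,250 g ÷ 1.12 g/mL = 85,940 mL.

85.9 L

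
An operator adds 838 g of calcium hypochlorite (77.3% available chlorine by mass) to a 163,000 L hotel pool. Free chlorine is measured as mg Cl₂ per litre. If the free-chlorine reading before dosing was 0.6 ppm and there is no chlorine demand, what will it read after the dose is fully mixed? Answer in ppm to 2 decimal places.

Available chlorine delivered: 838 g × 0.773 = 647.8 g as Cl₂.
Concentration rise: 647.8 g / 163,000 L = 3.974 mg/L = 3.97 ppm.
Final FC: 0.6 + 3.97 = 4.57 ppm.

4.57 ppm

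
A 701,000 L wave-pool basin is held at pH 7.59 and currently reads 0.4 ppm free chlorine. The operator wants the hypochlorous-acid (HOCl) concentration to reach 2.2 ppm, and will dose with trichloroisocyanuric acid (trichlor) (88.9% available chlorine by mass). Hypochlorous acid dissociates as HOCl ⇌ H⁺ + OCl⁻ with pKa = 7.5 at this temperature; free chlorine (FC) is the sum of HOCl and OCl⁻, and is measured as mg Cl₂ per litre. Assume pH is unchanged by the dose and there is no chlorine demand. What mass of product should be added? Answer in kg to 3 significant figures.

3.55 kg

[OCl⁻]/[HOCl] = 10^(pH − pKa) = 10^(7.59 − 7.5) = 1.23; fraction as HOCl = 1/(1 + 1.23) = 0.4484.
Free chlorine required for 2.2 ppm HOCl: 2.2 / 0.4484 = 4.907 ppm.
FC to add: 4.907 − 0.4 = 4.507 mg/L as Cl₂.
Cl₂ equivalent: 4.507 mg/L × 701,000 L = 3159 g.
Product at 88.9% available Cl: 3159 / 0.889 = 3554 g.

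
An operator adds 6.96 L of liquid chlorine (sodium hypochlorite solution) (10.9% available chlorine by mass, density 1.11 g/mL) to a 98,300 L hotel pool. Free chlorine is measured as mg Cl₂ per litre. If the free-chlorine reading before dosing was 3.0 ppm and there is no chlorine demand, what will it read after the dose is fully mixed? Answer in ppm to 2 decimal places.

Mass of solution: 6.96 L × 1000 mL/L × 1.11 g/mL = 7726 g.
Available chlorine delivered: 7726 g × 0.109 = 842.1 g as Cl₂.
Concentration rise: 842.1 g / 98,300 L = 8.567 mg/L = 8.57 ppm.
Final FC: 3.0 + 8.57 = 11.57 ppm.

11.57 ppm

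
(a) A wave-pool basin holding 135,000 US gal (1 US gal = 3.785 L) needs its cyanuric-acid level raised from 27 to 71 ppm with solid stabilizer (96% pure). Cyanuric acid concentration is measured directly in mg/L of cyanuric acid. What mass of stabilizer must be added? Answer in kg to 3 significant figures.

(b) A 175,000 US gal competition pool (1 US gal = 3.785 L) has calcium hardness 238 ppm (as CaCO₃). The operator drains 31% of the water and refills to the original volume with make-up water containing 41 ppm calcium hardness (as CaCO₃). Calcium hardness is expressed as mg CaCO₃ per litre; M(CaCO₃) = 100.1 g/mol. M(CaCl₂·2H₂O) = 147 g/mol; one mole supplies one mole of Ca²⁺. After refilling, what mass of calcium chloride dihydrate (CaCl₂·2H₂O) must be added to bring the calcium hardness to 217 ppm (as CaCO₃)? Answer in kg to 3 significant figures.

(a) Volume: 135,000 US gal × 3.785 L/gal = 510,975 L.
(a) CYA to add: (71 − 27) = 44 mg/L × 510,975 L = 22,480 g cyanuric acid.
(a) At 96% purity: 22,480 / 0.96 = 23,420 g product.

(b) Volume: 175,000 US gal × 3.785 L/gal = 662,375 L.
(b) After draining 31% and refilling: 238 × 0.69 + 41 × 0.31 = 176.93 ppm.
(b) Deficit to target: 217 − 176.93 = 40.07 mg/L.
(b) As CaCO₃: 40.07 mg/L × 662,375 L = 26,540 g; ÷ 100.1 = 265.1 mol Ca²⁺.
(b) Mass: 265.1 × 147 = 38,980 g.

(a) 23.4 kg; (b) 39.0 kg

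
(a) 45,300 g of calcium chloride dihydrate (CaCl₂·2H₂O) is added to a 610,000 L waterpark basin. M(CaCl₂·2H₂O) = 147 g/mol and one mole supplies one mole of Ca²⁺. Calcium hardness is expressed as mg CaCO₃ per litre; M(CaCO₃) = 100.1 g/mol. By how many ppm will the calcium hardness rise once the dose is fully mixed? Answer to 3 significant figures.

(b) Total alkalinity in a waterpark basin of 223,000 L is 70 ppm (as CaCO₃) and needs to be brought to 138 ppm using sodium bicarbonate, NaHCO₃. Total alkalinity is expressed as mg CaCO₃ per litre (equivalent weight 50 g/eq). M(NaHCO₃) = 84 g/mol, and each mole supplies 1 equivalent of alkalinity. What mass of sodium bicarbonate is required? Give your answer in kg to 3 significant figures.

(a) 50.6 ppm; (b) 25.5 kg

(a) Moles of Ca²⁺: 45,300 g ÷ 147 g/mol = 308.2 mol.
(a) As CaCO₃: 308.2 mol × 100.1 g/mol = 30,850 g.
(a) Rise: 30,850 g / 610,000 L × 1000 = 50.57 mg/L.

(b) Alkalinity to add: (138 − 70) = 68 mg/L as CaCO₃ × 223,000 L = 15,160 g as CaCO₃.
(b) Equivalents: 15,160 g ÷ 50 g/eq = 303.3 eq.
(b) NaHCO₃ supplies 1 eq per mole → 303.3 mol.
(b) Mass: 303.3 mol × 84 g/mol = 25,480 g.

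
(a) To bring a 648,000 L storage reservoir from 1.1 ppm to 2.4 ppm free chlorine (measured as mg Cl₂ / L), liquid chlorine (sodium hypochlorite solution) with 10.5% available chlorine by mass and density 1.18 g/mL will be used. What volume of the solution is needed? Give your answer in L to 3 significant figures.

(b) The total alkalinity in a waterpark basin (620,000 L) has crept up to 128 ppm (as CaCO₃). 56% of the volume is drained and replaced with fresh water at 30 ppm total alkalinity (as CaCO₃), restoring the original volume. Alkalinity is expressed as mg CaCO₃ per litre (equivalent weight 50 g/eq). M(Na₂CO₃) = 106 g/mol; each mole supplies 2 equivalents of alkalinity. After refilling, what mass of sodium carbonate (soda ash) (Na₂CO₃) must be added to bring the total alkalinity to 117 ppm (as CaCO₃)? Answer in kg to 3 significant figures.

(a) 6.80 L; (b) 28.8 kg

(a) Chlorine deficit: 2.4 − 1.1 = 1.3 ppm = 1.3 mg/L as Cl₂.
(a) Cl₂ equivalent needed: 1.3 mg/L × 648,000 L = 842,400 mg = 842.4 g.
(a) Product at 10.5% available chlorine: 842.4 / 0.105 = 8023 g.
(a) Volume at density 1.18 g/mL: 8023 g ÷ 1.18 g/mL = 6799 mL.

(b) After draining 56% and refilling: 128 × 0.44 + 30 × 0.56 = 73.12 ppm.
(b) Deficit to target: 117 − 73.12 = 43.88 mg/L.
(b) As CaCO₃: 43.88 mg/L × 620,000 L = 27,210 g; ÷ 50 g/eq ÷ 2 = 272.1 mol Na₂CO₃.
(b) Mass: 272.1 × 106 = 28,840 g.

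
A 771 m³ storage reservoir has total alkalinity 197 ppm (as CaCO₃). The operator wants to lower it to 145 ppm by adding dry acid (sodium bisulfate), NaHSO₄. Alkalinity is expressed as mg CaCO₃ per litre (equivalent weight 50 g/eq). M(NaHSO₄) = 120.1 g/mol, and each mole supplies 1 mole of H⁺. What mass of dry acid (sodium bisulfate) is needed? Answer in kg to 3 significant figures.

96.3 kg

Volume: 771 m³ = 771,000 L.
Alkalinity to neutralize: (197 − 145) = 52 mg/L as CaCO₃ × 771,000 L = 40,090 g as CaCO₃.
Equivalents of H⁺ required: 40,090 ÷ 50 g/eq = 801.8 eq = 801.8 mol NaHSO₄.
Mass of NaHSO₄: 801.8 × 120.1 = 96,300 g.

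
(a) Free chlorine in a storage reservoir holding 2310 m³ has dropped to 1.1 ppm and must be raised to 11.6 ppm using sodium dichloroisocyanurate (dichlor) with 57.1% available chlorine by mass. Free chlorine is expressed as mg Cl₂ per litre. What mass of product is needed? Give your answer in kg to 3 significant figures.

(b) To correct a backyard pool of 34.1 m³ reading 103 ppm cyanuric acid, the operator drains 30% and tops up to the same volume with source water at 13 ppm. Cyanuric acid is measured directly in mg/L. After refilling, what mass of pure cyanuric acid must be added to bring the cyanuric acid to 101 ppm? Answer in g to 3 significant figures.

(a) 42.5 kg; (b) 852 g

(a) Volume: 2310 m³ = 2,310,000 L.
(a) Chlorine deficit: 11.6 − 1.1 = 10.5 ppm = 10.5 mg/L as Cl₂.
(a) Cl₂ equivalent needed: 10.5 mg/L × 2,310,000 L = 24,260,000 mg = 24,260 g.
(a) Product at 57.1% available chlorine: 24,260 / 0.571 = 42,480 g.

(b) Volume: 34.1 m³ = 34,100 L.
(b) After draining 30% and refilling: 103 × 0.70 + 13 × 0.30 = 76 ppm.
(b) Deficit to target: 101 − 76 = 25 mg/L.
(b) Mass: 25 mg/L × 34,100 L = 852.5 g cyanuric acid.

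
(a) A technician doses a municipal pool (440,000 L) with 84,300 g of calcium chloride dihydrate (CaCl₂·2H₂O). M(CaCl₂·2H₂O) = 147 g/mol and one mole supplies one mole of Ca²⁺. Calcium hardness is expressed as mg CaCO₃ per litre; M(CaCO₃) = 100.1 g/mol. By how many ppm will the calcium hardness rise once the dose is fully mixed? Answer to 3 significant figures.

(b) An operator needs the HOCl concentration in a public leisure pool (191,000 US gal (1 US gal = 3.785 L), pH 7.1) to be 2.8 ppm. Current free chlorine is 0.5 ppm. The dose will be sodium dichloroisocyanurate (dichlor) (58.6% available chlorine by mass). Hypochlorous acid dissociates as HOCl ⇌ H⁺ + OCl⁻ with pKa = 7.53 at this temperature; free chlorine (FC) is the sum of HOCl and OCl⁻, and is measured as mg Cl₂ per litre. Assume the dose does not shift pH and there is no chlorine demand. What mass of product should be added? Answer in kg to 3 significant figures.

(a) 130 ppm; (b) 4.12 kg

(a) Moles of Ca²⁺: 84,300 g ÷ 147 g/mol = 573.5 mol.
(a) As CaCO₃: 573.5 mol × 100.1 g/mol = 57,400 g.
(a) Rise: 57,400 g / 440,000 L × 1000 = 130.5 mg/L.

(b) Volume: 191,000 US gal × 3.785 L/gal = 722,935 L.
(b) [OCl⁻]/[HOCl] = 10^(pH − pKa) = 10^(7.1 − 7.53) = 0.3715; fraction as HOCl = 1/(1 + 0.3715) = 0.7291.
(b) Free chlorine required for 2.8 ppm HOCl: 2.8 / 0.7291 = 3.84 ppm.
(b) FC to add: 3.84 − 0.5 = 3.34 mg/L as Cl₂.
(b) Cl₂ equivalent: 3.34 mg/L × 722,935 L = 2415 g.
(b) Product at 58.6% available Cl: 2415 / 0.586 = 4121 g.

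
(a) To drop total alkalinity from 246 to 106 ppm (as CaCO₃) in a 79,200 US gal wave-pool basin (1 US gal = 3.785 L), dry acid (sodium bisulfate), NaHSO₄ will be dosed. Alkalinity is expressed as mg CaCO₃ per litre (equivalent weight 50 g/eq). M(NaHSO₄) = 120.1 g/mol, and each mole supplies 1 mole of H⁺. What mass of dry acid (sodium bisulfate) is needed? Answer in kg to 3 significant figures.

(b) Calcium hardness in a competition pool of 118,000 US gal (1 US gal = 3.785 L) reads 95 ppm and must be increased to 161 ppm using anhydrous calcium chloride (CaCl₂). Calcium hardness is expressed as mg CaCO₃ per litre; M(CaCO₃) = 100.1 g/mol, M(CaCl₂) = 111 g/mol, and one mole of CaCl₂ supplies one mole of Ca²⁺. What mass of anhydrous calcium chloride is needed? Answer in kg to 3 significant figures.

(a) Volume: 79,200 US gal × 3.785 L/gal = 299,772 L.
(a) Alkalinity to neutralize: (246 − 106) = 140 mg/L as CaCO₃ × 299,772 L = 41,970 g as CaCO₃.
(a) Equivalents of H⁺ required: 41,970 ÷ 50 g/eq = 839.4 eq = 839.4 mol NaHSO₄.
(a) Mass of NaHSO₄: 839.4 × 120.1 = 100,800 g.

(b) Volume: 118,000 US gal × 3.785 L/gal = 446,630 L.
(b) Hardness to add: (161 − 95) = 66 mg/L as CaCO₃ × 446,630 L = 29,480 g as CaCO₃.
(b) Moles of Ca²⁺ (1 mol Ca²⁺ ≡ 1 mol CaCO₃): 29,480 / 100.1 g/mol = 294.5 mol.
(b) Mass of CaCl₂: 294.5 × 111 = 32,690 g.

(a) 101 kg; (b) 32.7 kg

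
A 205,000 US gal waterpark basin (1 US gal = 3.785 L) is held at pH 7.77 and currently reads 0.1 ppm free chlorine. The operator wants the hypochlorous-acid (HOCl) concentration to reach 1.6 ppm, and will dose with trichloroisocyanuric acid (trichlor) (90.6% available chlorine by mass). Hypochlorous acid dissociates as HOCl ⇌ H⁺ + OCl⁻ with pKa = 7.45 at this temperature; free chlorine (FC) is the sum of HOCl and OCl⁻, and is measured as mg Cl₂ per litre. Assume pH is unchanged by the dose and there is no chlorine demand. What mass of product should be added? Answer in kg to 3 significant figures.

Volume: 205,000 US gal × 3.785 L/gal = 775,925 L.
[OCl⁻]/[HOCl] = 10^(pH − pKa) = 10^(7.77 − 7.45) = 2.089; fraction as HOCl = 1/(1 + 2.089) = 0.3237.
Free chlorine required for 1.6 ppm HOCl: 1.6 / 0.3237 = 4.943 ppm.
FC to add: 4.943 − 0.1 = 4.843 mg/L as Cl₂.
Cl₂ equivalent: 4.843 mg/L × 775,925 L = 3758 g.
Product at 90.6% available Cl: 3758 / 0.906 = 4148 g.

4.15 kg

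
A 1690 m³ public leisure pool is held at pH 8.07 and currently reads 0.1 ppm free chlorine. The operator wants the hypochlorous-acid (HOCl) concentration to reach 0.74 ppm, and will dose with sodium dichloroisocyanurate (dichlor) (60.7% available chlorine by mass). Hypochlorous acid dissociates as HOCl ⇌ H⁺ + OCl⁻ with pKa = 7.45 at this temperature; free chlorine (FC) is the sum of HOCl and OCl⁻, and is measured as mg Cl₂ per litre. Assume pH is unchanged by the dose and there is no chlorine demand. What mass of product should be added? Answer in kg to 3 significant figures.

Volume: 1690 m³ = 1,690,000 L.
[OCl⁻]/[HOCl] = 10^(pH − pKa) = 10^(8.07 − 7.45) = 4.169; fraction as HOCl = 1/(1 + 4.169) = 0.1935.
Free chlorine required for 0.74 ppm HOCl: 0.74 / 0.1935 = 3.825 ppm.
FC to add: 3.825 − 0.1 = 3.725 mg/L as Cl₂.
Cl₂ equivalent: 3.725 mg/L × 1,690,000 L = 6295 g.
Product at 60.7% available Cl: 6295 / 0.607 = 10,370 g.

10.4 kg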